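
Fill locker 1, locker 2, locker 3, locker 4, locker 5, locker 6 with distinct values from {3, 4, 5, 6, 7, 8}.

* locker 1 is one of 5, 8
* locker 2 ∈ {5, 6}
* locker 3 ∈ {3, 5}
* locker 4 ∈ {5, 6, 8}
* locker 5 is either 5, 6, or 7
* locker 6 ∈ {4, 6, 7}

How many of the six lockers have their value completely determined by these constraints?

Among the 6 variables, 3 fits only locker 3 (and all 6 values in {3, 4, 5, 6, 7, 8} must be used), so locker 3 = 3.
The 5 still-open variables together cover exactly {4, 5, 6, 7, 8} — 5 values for 5 variables — and 4 appears only in locker 6's list, so locker 6 = 4.
The 4 still-open variables draw from only 4 values {5, 6, 7, 8}, so each is used; only locker 5 can be 7, hence locker 5 = 7.
Determined: locker 3=3, locker 5=7, locker 6=4. The other lockers each still have more than one consistent value. That makes 3.

3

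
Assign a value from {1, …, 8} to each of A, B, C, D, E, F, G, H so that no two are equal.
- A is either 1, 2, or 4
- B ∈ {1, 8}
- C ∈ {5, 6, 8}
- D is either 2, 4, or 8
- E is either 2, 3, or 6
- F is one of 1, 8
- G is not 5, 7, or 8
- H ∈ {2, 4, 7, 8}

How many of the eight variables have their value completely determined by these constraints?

Among the 8 variables, 5 fits only C (and all 8 values in {1, 2, 3, 4, 5, 6, 7, 8} must be used), so C = 5.
Among the 7 still-open variables, 7 fits only H (and all 7 values in {1, 2, 3, 4, 6, 7, 8} must be used), so H = 7.
The 2 variables B and F are confined to {1, 8}, which locks those values in; drop them from A, D, G.
A and D share exactly the 2 values {2, 4}; by pigeonhole those values go to them, so strike 2, 4 from E, G.
Determined: C=5, H=7. The other variables each still have more than one consistent value. That makes 2.

2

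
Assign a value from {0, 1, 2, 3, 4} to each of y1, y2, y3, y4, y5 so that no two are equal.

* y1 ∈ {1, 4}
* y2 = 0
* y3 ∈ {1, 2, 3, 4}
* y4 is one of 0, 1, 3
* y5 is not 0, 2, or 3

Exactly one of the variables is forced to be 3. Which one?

y4

y2's domain is down to {0}, so y2 = 0. Strike 0 from y4.
Among the 4 still-open variables, 2 fits only y3 (and all 4 values in {1, 2, 3, 4} must be used), so y3 = 2.
Among the 3 still-open variables, 3 fits only y4 (and all 3 values in {1, 3, 4} must be used), so y4 = 3.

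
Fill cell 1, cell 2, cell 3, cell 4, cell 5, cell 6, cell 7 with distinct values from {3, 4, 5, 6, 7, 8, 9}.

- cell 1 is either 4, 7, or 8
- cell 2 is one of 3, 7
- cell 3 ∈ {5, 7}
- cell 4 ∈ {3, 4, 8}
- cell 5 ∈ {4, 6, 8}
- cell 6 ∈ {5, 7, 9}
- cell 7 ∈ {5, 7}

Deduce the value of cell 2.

3

Among the 7 variables, 6 fits only cell 5 (and all 7 values in {3, 4, 5, 6, 7, 8, 9} must be used), so cell 5 = 6.
The 6 still-open variables draw from only 6 values {3, 4, 5, 7, 8, 9}, so each is used; only cell 6 can be 9, hence cell 6 = 9.
The 2 variables cell 3 and cell 7 are confined to {5, 7}, which locks those values in; drop them from cell 1, cell 2.
So cell 2 = 3.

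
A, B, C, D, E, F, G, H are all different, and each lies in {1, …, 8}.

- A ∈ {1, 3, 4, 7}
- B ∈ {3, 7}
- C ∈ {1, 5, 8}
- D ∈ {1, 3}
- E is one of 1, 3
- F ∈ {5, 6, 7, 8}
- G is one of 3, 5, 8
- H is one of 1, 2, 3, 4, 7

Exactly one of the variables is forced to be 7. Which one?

The 8 variables draw from only 8 values {1, 2, 3, 4, 5, 6, 7, 8}, so each is used; only H can be 2, hence H = 2.
Among the 7 still-open variables, 4 fits only A (and all 7 values in {1, 3, 4, 5, 6, 7, 8} must be used), so A = 4.
The 6 still-open variables together cover exactly {1, 3, 5, 6, 7, 8} — 6 values for 6 variables — and 6 appears only in F's list, so F = 6.
The 5 still-open variables together cover exactly {1, 3, 5, 7, 8} — 5 values for 5 variables — and 7 appears only in B's list, so B = 7.

B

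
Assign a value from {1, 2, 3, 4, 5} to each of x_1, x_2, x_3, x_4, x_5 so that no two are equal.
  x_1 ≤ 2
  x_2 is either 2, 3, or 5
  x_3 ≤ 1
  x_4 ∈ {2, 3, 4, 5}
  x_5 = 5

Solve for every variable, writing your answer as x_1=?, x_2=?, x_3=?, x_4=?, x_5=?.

x_1=2, x_2=3, x_3=1, x_4=4, x_5=5

x_3's domain is down to {1}, so x_3 = 1. Eliminate 1 elsewhere: x_1.
That leaves x_5 = 5. So x_2, x_4 can't be 5.
x_1's domain is down to {2}, so x_1 = 2. Strike 2 from x_2, x_4.
x_2 has just one choice, so x_2 = 3. Strike 3 from x_4.
That leaves x_4 = 4.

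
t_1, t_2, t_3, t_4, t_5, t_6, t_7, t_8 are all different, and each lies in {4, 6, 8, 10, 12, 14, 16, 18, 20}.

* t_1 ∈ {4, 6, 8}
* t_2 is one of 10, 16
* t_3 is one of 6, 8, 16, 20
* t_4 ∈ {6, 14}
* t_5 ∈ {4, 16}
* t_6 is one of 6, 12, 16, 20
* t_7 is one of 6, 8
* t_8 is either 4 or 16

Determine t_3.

20

The 8 variables draw from only 8 values {4, 6, 8, 10, 12, 14, 16, 20}, so each is used; only t_2 can be 10, hence t_2 = 10.
Among the 7 still-open variables, 12 fits only t_6 (and all 7 values in {4, 6, 8, 12, 14, 16, 20} must be used), so t_6 = 12.
The 6 still-open variables together cover exactly {4, 6, 8, 14, 16, 20} — 6 values for 6 variables — and 14 appears only in t_4's list, so t_4 = 14.
Among the 5 still-open variables, 20 fits only t_3 (and all 5 values in {4, 6, 8, 16, 20} must be used), so t_3 = 20.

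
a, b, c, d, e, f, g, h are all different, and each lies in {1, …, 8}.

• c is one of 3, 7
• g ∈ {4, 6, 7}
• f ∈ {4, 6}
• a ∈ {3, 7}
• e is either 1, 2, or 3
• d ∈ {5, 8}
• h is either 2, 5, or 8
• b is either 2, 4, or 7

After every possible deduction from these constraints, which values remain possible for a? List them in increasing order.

The 8 variables draw from only 8 values {1, 2, 3, 4, 5, 6, 7, 8}, so each is used; only e can be 1, hence e = 1.
a and c between them cover only {3, 7} — a naked pair. Remove those values from b, g.
f and g between them cover only {4, 6} — a naked pair. Remove those values from b.
b has just one choice, so b = 2. So h can't be 2.
No further eliminations apply; a can still be any of 3, 7.

3, 7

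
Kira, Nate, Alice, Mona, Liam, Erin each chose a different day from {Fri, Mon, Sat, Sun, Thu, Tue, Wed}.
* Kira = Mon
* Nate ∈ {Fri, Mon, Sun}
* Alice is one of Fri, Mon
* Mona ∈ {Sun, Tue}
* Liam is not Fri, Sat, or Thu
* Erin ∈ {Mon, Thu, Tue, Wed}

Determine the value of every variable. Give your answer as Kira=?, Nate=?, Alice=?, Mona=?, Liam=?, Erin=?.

Kira=Mon, Nate=Sun, Alice=Fri, Mona=Tue, Liam=Wed, Erin=Thu

Kira has just one choice, so Kira = Mon. Strike Mon from Nate, Alice, Liam, Erin.
Alice's domain is down to {Fri}, so Alice = Fri. Remove Fri from Nate.
Nate must be Sun (only option left). Strike Sun from Mona, Liam.
Mona's domain is down to {Tue}, so Mona = Tue. Remove Tue from Liam, Erin.
Liam's domain is down to {Wed}, so Liam = Wed. Remove Wed from Erin.
Erin must be Thu (only option left).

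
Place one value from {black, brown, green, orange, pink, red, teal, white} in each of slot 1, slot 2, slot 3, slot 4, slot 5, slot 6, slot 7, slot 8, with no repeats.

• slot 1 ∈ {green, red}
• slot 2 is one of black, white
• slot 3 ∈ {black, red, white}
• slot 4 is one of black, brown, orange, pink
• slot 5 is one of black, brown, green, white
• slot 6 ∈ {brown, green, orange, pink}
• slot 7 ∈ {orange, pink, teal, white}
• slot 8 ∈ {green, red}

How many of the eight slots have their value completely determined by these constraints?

Among the 8 variables, teal fits only slot 7 (and all 8 values in {black, brown, green, orange, pink, red, teal, white} must be used), so slot 7 = teal.
slot 1 and slot 8 between them cover only {green, red} — a naked pair. Remove those values from slot 3, slot 5, slot 6.
slot 2 and slot 3 between them cover only {black, white} — a naked pair. Remove those values from slot 4, slot 5.
slot 5 has just one choice, so slot 5 = brown. So slot 4, slot 6 can't be brown.
Determined: slot 5=brown, slot 7=teal. The other slots each still have more than one consistent value. That makes 2.

2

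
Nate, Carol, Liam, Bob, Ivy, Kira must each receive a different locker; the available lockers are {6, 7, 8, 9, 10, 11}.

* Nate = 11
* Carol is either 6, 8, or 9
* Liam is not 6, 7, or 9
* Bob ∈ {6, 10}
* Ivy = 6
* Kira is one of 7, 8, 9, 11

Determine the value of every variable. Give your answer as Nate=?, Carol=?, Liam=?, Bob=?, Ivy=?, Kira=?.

Nate has just one choice, so Nate = 11. Eliminate 11 elsewhere: Liam, Kira.
Ivy has just one choice, so Ivy = 6. So Carol, Bob can't be 6.
Bob must be 10 (only option left). Eliminate 10 elsewhere: Liam.
That leaves Liam = 8. Remove 8 from Carol, Kira.
Carol must be 9 (only option left). Strike 9 from Kira.
That leaves Kira = 7.

Nate=11, Carol=9, Liam=8, Bob=10, Ivy=6, Kira=7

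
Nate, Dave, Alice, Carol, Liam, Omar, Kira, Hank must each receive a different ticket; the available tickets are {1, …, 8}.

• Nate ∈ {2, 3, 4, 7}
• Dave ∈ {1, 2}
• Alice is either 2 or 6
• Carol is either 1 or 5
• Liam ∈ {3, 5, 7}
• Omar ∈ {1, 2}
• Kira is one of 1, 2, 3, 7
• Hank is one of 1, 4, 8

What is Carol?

The 8 variables draw from only 8 values {1, 2, 3, 4, 5, 6, 7, 8}, so each is used; only Alice can be 6, hence Alice = 6.
The 7 still-open variables draw from only 7 values {1, 2, 3, 4, 5, 7, 8}, so each is used; only Hank can be 8, hence Hank = 8.
Among the 6 still-open variables, 4 fits only Nate (and all 6 values in {1, 2, 3, 4, 5, 7} must be used), so Nate = 4.
Dave and Omar share exactly the 2 values {1, 2}; by pigeonhole those values go to them, so strike 1, 2 from Carol, Kira.
So Carol = 5.

5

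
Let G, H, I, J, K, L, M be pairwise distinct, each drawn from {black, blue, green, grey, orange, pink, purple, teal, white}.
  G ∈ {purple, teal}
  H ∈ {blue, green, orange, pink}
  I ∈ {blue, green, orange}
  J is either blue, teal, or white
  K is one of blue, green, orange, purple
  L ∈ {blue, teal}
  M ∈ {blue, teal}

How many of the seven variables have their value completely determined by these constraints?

Among the 7 variables, pink fits only H (and all 7 values in {blue, green, orange, pink, purple, teal, white} must be used), so H = pink.
The 6 still-open variables draw from only 6 values {blue, green, orange, purple, teal, white}, so each is used; only J can be white, hence J = white.
L and M between them cover only {blue, teal} — a naked pair. Remove those values from G, I, K.
G must be purple (only option left). Eliminate purple elsewhere: K.
Determined: G=purple, H=pink, J=white. The other variables each still have more than one consistent value. That makes 3.

3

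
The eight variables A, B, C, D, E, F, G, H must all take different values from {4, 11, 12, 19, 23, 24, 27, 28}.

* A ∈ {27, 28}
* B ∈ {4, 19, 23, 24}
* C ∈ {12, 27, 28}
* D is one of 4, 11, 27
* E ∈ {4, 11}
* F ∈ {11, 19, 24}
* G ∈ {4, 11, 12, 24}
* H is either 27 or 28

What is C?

12

The 8 variables draw from only 8 values {4, 11, 12, 19, 23, 24, 27, 28}, so each is used; only B can be 23, hence B = 23.
The 7 still-open variables together cover exactly {4, 11, 12, 19, 24, 27, 28} — 7 values for 7 variables — and 19 appears only in F's list, so F = 19.
Among the 6 still-open variables, 24 fits only G (and all 6 values in {4, 11, 12, 24, 27, 28} must be used), so G = 24.
The 5 still-open variables draw from only 5 values {4, 11, 12, 27, 28}, so each is used; only C can be 12, hence C = 12.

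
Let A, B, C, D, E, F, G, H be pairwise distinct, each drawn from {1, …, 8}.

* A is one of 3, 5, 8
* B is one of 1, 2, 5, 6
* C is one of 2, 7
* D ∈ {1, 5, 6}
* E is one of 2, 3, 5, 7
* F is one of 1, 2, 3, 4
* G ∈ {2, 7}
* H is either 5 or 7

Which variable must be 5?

Among the 8 variables, 4 fits only F (and all 8 values in {1, 2, 3, 4, 5, 6, 7, 8} must be used), so F = 4.
The 7 still-open variables draw from only 7 values {1, 2, 3, 5, 6, 7, 8}, so each is used; only A can be 8, hence A = 8.
The 6 still-open variables together cover exactly {1, 2, 3, 5, 6, 7} — 6 values for 6 variables — and 3 appears only in E's list, so E = 3.
C and G between them cover only {2, 7} — a naked pair. Remove those values from B, H.
So 5 goes to H.

H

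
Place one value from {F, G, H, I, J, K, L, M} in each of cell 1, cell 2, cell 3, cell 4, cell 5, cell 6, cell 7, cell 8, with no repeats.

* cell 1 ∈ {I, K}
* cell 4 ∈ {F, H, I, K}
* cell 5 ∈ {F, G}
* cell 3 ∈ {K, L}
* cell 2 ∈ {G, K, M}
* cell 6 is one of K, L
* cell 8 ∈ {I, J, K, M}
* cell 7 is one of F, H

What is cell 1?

I

The 8 variables draw from only 8 values {F, G, H, I, J, K, L, M}, so each is used; only cell 8 can be J, hence cell 8 = J.
The 7 still-open variables draw from only 7 values {F, G, H, I, K, L, M}, so each is used; only cell 2 can be M, hence cell 2 = M.
Among the 6 still-open variables, G fits only cell 5 (and all 6 values in {F, G, H, I, K, L} must be used), so cell 5 = G.
cell 3 and cell 6 between them cover only {K, L} — a naked pair. Remove those values from cell 1, cell 4.
So cell 1 = I.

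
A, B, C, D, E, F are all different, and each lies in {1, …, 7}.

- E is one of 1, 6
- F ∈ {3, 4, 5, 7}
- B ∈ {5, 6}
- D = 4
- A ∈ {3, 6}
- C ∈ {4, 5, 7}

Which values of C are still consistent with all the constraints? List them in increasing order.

5, 7

D's domain is down to {4}, so D = 4. Eliminate 4 elsewhere: C, F.
The 5 still-open variables together cover exactly {1, 3, 5, 6, 7} — 5 values for 5 variables — and 1 appears only in E's list, so E = 1.
No further eliminations apply; C can still be any of 5, 7.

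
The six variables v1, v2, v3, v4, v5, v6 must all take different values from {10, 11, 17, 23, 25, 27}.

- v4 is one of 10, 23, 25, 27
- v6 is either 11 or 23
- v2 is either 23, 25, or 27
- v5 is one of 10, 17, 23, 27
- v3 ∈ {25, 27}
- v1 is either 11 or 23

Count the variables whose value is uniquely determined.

The 6 variables draw from only 6 values {10, 11, 17, 23, 25, 27}, so each is used; only v5 can be 17, hence v5 = 17.
The 5 still-open variables draw from only 5 values {10, 11, 23, 25, 27}, so each is used; only v4 can be 10, hence v4 = 10.
The 2 variables v1 and v6 are confined to {11, 23}, which locks those values in; drop them from v2.
Determined: v4=10, v5=17. The other variables each still have more than one consistent value. That makes 2.

2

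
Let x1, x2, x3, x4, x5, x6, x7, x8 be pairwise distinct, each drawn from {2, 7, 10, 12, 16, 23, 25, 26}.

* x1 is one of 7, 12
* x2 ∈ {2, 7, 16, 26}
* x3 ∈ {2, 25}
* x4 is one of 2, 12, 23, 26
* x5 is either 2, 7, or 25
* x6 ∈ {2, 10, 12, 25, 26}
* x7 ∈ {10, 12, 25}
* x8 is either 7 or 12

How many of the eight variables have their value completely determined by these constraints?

4

Among the 8 variables, 16 fits only x2 (and all 8 values in {2, 7, 10, 12, 16, 23, 25, 26} must be used), so x2 = 16.
Among the 7 still-open variables, 23 fits only x4 (and all 7 values in {2, 7, 10, 12, 23, 25, 26} must be used), so x4 = 23.
The 6 still-open variables together cover exactly {2, 7, 10, 12, 25, 26} — 6 values for 6 variables — and 26 appears only in x6's list, so x6 = 26.
Among the 5 still-open variables, 10 fits only x7 (and all 5 values in {2, 7, 10, 12, 25} must be used), so x7 = 10.
x1 and x8 share exactly the 2 values {7, 12}; by pigeonhole those values go to them, so strike 7, 12 from x5.
Determined: x2=16, x4=23, x6=26, x7=10. The other variables each still have more than one consistent value. That makes 4.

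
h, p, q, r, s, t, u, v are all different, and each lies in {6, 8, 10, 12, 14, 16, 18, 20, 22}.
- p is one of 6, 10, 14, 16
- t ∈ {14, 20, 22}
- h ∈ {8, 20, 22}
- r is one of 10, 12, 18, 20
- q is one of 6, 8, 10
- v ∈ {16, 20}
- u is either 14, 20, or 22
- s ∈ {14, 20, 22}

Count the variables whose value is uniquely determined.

s, t, u share exactly the 3 values {14, 20, 22}; by pigeonhole those values go to them, so strike 14, 20, 22 from h, p, r, v.
That leaves h = 8. Eliminate 8 elsewhere: q.
v must be 16 (only option left). Remove 16 from p.
The 2 variables p and q are confined to {6, 10}, which locks those values in; drop them from r.
Determined: h=8, v=16. The other variables each still have more than one consistent value. That makes 2.

2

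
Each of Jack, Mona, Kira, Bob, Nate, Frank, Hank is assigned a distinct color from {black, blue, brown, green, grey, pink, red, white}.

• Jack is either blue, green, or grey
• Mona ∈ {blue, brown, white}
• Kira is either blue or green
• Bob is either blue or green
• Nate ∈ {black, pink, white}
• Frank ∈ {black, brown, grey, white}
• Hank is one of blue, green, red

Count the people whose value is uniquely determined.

Kira and Bob between them cover only {blue, green} — a naked pair. Remove those values from Jack, Mona, Hank.
Jack must be grey (only option left). Strike grey from Frank.
Hank has just one choice, so Hank = red.
Determined: Jack=grey, Hank=red. The other people each still have more than one consistent value. That makes 2.

2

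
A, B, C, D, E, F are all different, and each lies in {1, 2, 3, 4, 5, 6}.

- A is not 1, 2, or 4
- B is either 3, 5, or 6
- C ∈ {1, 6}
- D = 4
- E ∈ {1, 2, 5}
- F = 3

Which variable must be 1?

D has just one choice, so D = 4.
F must be 3 (only option left). Strike 3 from A, B.
The 4 still-open variables draw from only 4 values {1, 2, 5, 6}, so each is used; only E can be 2, hence E = 2.
Among the 3 still-open variables, 1 fits only C (and all 3 values in {1, 5, 6} must be used), so C = 1.

C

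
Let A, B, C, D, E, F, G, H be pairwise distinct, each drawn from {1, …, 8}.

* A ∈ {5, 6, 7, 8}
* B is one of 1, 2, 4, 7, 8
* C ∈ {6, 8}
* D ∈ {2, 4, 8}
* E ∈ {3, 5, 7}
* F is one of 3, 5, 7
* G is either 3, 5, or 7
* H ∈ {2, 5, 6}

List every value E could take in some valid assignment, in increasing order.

3, 5, 7

The 8 variables draw from only 8 values {1, 2, 3, 4, 5, 6, 7, 8}, so each is used; only B can be 1, hence B = 1.
The 7 still-open variables draw from only 7 values {2, 3, 4, 5, 6, 7, 8}, so each is used; only D can be 4, hence D = 4.
The 6 still-open variables together cover exactly {2, 3, 5, 6, 7, 8} — 6 values for 6 variables — and 2 appears only in H's list, so H = 2.
E, F, G share exactly the 3 values {3, 5, 7}; by pigeonhole those values go to them, so strike 3, 5, 7 from A.
No further eliminations apply; E can still be any of 3, 5, 7.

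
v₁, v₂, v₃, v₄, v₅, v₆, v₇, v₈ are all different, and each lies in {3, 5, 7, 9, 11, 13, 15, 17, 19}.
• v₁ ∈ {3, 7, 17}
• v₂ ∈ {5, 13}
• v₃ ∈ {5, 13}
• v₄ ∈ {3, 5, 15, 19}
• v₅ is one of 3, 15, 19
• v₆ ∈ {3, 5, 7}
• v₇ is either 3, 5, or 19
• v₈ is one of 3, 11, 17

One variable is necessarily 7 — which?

v₆

The 8 variables draw from only 8 values {3, 5, 7, 11, 13, 15, 17, 19}, so each is used; only v₈ can be 11, hence v₈ = 11.
Among the 7 still-open variables, 17 fits only v₁ (and all 7 values in {3, 5, 7, 13, 15, 17, 19} must be used), so v₁ = 17.
The 6 still-open variables draw from only 6 values {3, 5, 7, 13, 15, 19}, so each is used; only v₆ can be 7, hence v₆ = 7.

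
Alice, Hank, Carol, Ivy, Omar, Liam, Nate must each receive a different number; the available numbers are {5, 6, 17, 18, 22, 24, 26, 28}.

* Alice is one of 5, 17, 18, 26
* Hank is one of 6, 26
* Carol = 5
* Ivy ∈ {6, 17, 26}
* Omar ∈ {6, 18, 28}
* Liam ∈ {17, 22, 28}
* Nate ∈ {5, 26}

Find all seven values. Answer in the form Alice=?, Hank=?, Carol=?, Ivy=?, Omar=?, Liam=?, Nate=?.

Alice=18, Hank=6, Carol=5, Ivy=17, Omar=28, Liam=22, Nate=26

Carol's domain is down to {5}, so Carol = 5. Eliminate 5 elsewhere: Alice, Nate.
Nate must be 26 (only option left). So Alice, Hank, Ivy can't be 26.
Hank has just one choice, so Hank = 6. So Ivy, Omar can't be 6.
Ivy has just one choice, so Ivy = 17. So Alice, Liam can't be 17.
Alice's domain is down to {18}, so Alice = 18. Strike 18 from Omar.
Omar must be 28 (only option left). Remove 28 from Liam.
Liam must be 22 (only option left).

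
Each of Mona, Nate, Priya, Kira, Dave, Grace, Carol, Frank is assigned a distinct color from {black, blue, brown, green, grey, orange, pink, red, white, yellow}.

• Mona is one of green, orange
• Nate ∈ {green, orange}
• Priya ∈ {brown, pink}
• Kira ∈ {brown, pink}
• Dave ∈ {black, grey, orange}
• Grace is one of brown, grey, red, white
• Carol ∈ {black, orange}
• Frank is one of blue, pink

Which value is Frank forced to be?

The 2 variables Mona and Nate are confined to {green, orange}, which locks those values in; drop them from Dave, Carol.
Carol must be black (only option left). So Dave can't be black.
Dave must be grey (only option left). Remove grey from Grace.
Priya and Kira share exactly the 2 values {brown, pink}; by pigeonhole those values go to them, so strike brown, pink from Grace, Frank.
So Frank = blue.

blue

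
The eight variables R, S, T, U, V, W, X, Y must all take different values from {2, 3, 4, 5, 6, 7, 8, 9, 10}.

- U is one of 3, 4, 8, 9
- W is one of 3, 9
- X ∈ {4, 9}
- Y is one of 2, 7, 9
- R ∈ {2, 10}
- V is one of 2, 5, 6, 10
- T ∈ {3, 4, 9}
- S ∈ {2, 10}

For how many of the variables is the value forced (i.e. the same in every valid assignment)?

R and S share exactly the 2 values {2, 10}; by pigeonhole those values go to them, so strike 2, 10 from V, Y.
T, W, X share exactly the 3 values {3, 4, 9}; by pigeonhole those values go to them, so strike 3, 4, 9 from U, Y.
That leaves U = 8.
That leaves Y = 7.
Determined: U=8, Y=7. The other variables each still have more than one consistent value. That makes 2.

2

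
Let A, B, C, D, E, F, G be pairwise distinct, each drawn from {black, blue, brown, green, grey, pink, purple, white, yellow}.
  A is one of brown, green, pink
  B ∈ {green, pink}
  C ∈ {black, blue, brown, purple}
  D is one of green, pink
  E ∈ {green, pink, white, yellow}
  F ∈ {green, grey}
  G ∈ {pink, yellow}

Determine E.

B and D between them cover only {green, pink} — a naked pair. Remove those values from A, E, F, G.
That leaves A = brown. Remove brown from C.
That leaves F = grey.
G has just one choice, so G = yellow. So E can't be yellow.
So E = white.

white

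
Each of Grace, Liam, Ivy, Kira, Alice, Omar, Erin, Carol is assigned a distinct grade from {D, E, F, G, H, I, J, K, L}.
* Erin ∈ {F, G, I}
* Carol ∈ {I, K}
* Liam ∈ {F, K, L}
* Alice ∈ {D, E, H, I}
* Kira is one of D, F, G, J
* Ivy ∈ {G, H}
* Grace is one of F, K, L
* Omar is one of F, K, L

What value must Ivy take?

H

Grace, Liam, Omar between them cover only {F, K, L} — a naked triple. Remove those values from Kira, Erin, Carol.
Carol has just one choice, so Carol = I. Strike I from Alice, Erin.
Erin must be G (only option left). Strike G from Ivy, Kira.
So Ivy = H.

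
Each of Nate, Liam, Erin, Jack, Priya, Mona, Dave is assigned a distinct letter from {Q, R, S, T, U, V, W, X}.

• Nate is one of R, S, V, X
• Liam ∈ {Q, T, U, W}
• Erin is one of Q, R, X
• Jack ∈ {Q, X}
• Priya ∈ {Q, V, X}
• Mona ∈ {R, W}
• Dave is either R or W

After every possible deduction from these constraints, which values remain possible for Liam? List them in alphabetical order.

Mona and Dave between them cover only {R, W} — a naked pair. Remove those values from Nate, Liam, Erin.
Erin and Jack between them cover only {Q, X} — a naked pair. Remove those values from Nate, Liam, Priya.
Priya must be V (only option left). Remove V from Nate.
Nate must be S (only option left).
No further eliminations apply; Liam can still be any of T, U.

T, U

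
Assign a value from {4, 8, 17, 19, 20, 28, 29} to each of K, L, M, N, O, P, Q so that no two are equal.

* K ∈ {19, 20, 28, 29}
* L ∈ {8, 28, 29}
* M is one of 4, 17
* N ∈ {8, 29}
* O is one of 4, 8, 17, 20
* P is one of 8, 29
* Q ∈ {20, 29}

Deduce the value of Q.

The 7 variables together cover exactly {4, 8, 17, 19, 20, 28, 29} — 7 values for 7 variables — and 19 appears only in K's list, so K = 19.
The 6 still-open variables together cover exactly {4, 8, 17, 20, 28, 29} — 6 values for 6 variables — and 28 appears only in L's list, so L = 28.
N and P share exactly the 2 values {8, 29}; by pigeonhole those values go to them, so strike 8, 29 from O, Q.
So Q = 20.

20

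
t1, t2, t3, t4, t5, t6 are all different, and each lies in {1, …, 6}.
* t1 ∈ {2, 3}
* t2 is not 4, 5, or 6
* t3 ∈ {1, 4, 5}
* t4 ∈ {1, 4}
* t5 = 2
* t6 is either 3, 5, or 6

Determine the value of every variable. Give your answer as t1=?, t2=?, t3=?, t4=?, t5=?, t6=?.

t5 must be 2 (only option left). Remove 2 from t1, t2.
t1 must be 3 (only option left). Strike 3 from t2, t6.
That leaves t2 = 1. Eliminate 1 elsewhere: t3, t4.
t4's domain is down to {4}, so t4 = 4. Remove 4 from t3.
t3 must be 5 (only option left). Strike 5 from t6.
t6's domain is down to {6}, so t6 = 6.

t1=3, t2=1, t3=5, t4=4, t5=2, t6=6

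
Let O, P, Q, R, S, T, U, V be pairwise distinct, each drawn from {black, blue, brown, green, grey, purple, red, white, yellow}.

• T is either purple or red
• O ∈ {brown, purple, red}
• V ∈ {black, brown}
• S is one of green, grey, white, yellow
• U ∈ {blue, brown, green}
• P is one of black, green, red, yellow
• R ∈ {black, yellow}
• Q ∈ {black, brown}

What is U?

The 2 variables Q and V are confined to {black, brown}, which locks those values in; drop them from O, P, R, U.
R must be yellow (only option left). So P, S can't be yellow.
O and T share exactly the 2 values {purple, red}; by pigeonhole those values go to them, so strike purple, red from P.
That leaves P = green. So S, U can't be green.
So U = blue.

blue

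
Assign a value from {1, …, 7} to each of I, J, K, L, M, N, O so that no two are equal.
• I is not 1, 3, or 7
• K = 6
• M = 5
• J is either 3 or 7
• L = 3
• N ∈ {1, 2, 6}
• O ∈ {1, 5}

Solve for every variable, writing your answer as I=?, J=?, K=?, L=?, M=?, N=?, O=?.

I=4, J=7, K=6, L=3, M=5, N=2, O=1

K must be 6 (only option left). Strike 6 from I, N.
L's domain is down to {3}, so L = 3. Strike 3 from J.
M's domain is down to {5}, so M = 5. Remove 5 from I, O.
O has just one choice, so O = 1. Remove 1 from N.
J's domain is down to {7}, so J = 7.
N has just one choice, so N = 2. Remove 2 from I.
I has just one choice, so I = 4.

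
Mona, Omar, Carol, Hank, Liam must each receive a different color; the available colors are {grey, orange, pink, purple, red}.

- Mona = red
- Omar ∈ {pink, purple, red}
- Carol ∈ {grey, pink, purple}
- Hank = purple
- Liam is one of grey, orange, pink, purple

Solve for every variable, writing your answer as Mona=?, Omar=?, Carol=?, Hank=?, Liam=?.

Mona's domain is down to {red}, so Mona = red. Eliminate red elsewhere: Omar.
That leaves Hank = purple. Strike purple from Omar, Carol, Liam.
Omar's domain is down to {pink}, so Omar = pink. Eliminate pink elsewhere: Carol, Liam.
That leaves Carol = grey. Strike grey from Liam.
Liam has just one choice, so Liam = orange.

Mona=red, Omar=pink, Carol=grey, Hank=purple, Liam=orange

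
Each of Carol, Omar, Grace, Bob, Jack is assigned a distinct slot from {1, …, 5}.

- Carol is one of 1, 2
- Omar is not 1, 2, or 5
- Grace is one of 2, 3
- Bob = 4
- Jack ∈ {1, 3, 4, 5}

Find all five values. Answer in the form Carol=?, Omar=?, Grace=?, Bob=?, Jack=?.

Carol=1, Omar=3, Grace=2, Bob=4, Jack=5

Bob must be 4 (only option left). Eliminate 4 elsewhere: Omar, Jack.
Omar has just one choice, so Omar = 3. Eliminate 3 elsewhere: Grace, Jack.
Grace must be 2 (only option left). Remove 2 from Carol.
That leaves Carol = 1. Eliminate 1 elsewhere: Jack.
Jack's domain is down to {5}, so Jack = 5.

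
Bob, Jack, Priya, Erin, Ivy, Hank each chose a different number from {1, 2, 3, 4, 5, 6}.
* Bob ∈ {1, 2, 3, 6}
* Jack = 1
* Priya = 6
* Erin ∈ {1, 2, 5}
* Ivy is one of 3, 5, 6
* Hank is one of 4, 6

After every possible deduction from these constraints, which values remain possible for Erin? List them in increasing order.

2, 5

Jack must be 1 (only option left). Remove 1 from Bob, Erin.
Priya has just one choice, so Priya = 6. Remove 6 from Bob, Ivy, Hank.
Hank has just one choice, so Hank = 4.
No further eliminations apply; Erin can still be any of 2, 5.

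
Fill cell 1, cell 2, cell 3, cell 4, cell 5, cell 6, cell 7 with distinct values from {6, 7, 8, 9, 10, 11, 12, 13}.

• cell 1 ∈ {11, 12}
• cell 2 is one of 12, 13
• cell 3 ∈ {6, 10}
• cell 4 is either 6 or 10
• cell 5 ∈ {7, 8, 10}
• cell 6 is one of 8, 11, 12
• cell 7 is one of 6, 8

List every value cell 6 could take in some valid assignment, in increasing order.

11, 12

The 7 variables together cover exactly {6, 7, 8, 10, 11, 12, 13} — 7 values for 7 variables — and 7 appears only in cell 5's list, so cell 5 = 7.
The 6 still-open variables together cover exactly {6, 8, 10, 11, 12, 13} — 6 values for 6 variables — and 13 appears only in cell 2's list, so cell 2 = 13.
cell 3 and cell 4 between them cover only {6, 10} — a naked pair. Remove those values from cell 7.
cell 7's domain is down to {8}, so cell 7 = 8. Eliminate 8 elsewhere: cell 6.
No further eliminations apply; cell 6 can still be any of 11, 12.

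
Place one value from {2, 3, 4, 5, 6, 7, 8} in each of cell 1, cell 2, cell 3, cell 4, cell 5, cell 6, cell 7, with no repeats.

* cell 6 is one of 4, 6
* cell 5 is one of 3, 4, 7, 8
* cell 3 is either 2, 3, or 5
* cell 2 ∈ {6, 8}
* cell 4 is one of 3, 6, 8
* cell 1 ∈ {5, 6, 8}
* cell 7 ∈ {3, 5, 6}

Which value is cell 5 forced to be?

The 7 variables together cover exactly {2, 3, 4, 5, 6, 7, 8} — 7 values for 7 variables — and 2 appears only in cell 3's list, so cell 3 = 2.
Among the 6 still-open variables, 7 fits only cell 5 (and all 6 values in {3, 4, 5, 6, 7, 8} must be used), so cell 5 = 7.

7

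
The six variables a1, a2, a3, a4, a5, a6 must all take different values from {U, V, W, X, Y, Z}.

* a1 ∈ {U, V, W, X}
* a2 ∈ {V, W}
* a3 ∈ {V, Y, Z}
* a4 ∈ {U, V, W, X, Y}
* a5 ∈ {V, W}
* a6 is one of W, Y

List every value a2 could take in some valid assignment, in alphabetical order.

The 6 variables draw from only 6 values {U, V, W, X, Y, Z}, so each is used; only a3 can be Z, hence a3 = Z.
a2 and a5 share exactly the 2 values {V, W}; by pigeonhole those values go to them, so strike V, W from a1, a4, a6.
a6 must be Y (only option left). Eliminate Y elsewhere: a4.
No further eliminations apply; a2 can still be any of V, W.

V, W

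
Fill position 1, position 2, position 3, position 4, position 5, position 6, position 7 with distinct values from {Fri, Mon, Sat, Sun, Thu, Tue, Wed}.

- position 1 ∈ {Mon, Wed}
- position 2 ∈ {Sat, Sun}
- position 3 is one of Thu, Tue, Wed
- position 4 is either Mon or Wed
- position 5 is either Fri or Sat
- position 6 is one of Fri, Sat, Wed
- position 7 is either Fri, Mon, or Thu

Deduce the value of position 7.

Among the 7 variables, Sun fits only position 2 (and all 7 values in {Fri, Mon, Sat, Sun, Thu, Tue, Wed} must be used), so position 2 = Sun.
Among the 6 still-open variables, Tue fits only position 3 (and all 6 values in {Fri, Mon, Sat, Thu, Tue, Wed} must be used), so position 3 = Tue.
Among the 5 still-open variables, Thu fits only position 7 (and all 5 values in {Fri, Mon, Sat, Thu, Wed} must be used), so position 7 = Thu.

Thu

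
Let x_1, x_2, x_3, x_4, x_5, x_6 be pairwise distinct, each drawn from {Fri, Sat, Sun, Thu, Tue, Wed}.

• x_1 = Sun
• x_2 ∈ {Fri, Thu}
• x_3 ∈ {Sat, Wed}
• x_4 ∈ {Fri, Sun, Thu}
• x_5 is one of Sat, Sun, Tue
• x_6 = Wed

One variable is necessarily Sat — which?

x_3

x_1's domain is down to {Sun}, so x_1 = Sun. Eliminate Sun elsewhere: x_4, x_5.
x_6 must be Wed (only option left). Strike Wed from x_3.
So Sat goes to x_3.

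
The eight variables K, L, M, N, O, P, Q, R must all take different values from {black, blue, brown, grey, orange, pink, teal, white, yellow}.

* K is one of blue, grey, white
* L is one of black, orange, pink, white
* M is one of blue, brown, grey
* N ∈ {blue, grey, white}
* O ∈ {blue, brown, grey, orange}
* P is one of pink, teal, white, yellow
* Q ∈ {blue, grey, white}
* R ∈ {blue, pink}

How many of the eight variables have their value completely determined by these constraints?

4

K, N, Q between them cover only {blue, grey, white} — a naked triple. Remove those values from L, M, O, P, R.
M must be brown (only option left). So O can't be brown.
That leaves O = orange. Eliminate orange elsewhere: L.
R must be pink (only option left). So L, P can't be pink.
L has just one choice, so L = black.
Determined: L=black, M=brown, O=orange, R=pink. The other variables each still have more than one consistent value. That makes 4.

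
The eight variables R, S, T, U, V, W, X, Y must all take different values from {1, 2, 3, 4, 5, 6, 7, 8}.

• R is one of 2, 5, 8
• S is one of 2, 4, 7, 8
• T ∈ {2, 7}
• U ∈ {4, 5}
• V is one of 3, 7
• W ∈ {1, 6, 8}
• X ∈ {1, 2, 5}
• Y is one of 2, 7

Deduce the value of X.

1

Among the 8 variables, 3 fits only V (and all 8 values in {1, 2, 3, 4, 5, 6, 7, 8} must be used), so V = 3.
The 7 still-open variables draw from only 7 values {1, 2, 4, 5, 6, 7, 8}, so each is used; only W can be 6, hence W = 6.
Among the 6 still-open variables, 1 fits only X (and all 6 values in {1, 2, 4, 5, 7, 8} must be used), so X = 1.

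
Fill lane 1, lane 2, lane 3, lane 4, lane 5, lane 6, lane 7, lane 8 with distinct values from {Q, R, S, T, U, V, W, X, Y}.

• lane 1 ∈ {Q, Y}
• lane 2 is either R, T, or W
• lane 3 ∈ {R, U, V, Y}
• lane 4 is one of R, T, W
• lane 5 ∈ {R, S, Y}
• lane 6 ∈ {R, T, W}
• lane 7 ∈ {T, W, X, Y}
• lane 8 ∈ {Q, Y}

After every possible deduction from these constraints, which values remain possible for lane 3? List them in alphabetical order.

U, V

lane 1 and lane 8 between them cover only {Q, Y} — a naked pair. Remove those values from lane 3, lane 5, lane 7.
The 3 variables lane 2, lane 4, lane 6 are confined to {R, T, W}, which locks those values in; drop them from lane 3, lane 5, lane 7.
That leaves lane 5 = S.
lane 7 has just one choice, so lane 7 = X.
No further eliminations apply; lane 3 can still be any of U, V.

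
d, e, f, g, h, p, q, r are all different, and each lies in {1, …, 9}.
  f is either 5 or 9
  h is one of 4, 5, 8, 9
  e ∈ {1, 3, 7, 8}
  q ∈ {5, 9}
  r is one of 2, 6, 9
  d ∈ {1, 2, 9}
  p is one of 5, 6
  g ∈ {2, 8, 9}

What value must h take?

4

f and q share exactly the 2 values {5, 9}; by pigeonhole those values go to them, so strike 5, 9 from d, g, h, p, r.
p's domain is down to {6}, so p = 6. Eliminate 6 elsewhere: r.
r must be 2 (only option left). Eliminate 2 elsewhere: d, g.
d must be 1 (only option left). So e can't be 1.
That leaves g = 8. Strike 8 from e, h.
So h = 4.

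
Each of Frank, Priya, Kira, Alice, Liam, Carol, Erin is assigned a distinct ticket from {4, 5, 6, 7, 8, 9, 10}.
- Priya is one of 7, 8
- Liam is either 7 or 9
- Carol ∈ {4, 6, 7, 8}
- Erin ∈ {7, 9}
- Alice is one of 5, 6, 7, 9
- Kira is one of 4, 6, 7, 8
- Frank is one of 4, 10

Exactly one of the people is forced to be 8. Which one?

Among the 7 variables, 5 fits only Alice (and all 7 values in {4, 5, 6, 7, 8, 9, 10} must be used), so Alice = 5.
The 6 still-open variables draw from only 6 values {4, 6, 7, 8, 9, 10}, so each is used; only Frank can be 10, hence Frank = 10.
Liam and Erin between them cover only {7, 9} — a naked pair. Remove those values from Priya, Kira, Carol.
So 8 goes to Priya.

Priya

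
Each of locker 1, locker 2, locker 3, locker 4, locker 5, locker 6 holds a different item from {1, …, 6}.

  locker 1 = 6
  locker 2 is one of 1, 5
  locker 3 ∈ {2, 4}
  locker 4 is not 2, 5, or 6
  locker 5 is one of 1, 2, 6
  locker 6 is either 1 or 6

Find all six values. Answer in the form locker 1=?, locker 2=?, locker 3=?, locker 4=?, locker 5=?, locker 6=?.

locker 1=6, locker 2=5, locker 3=4, locker 4=3, locker 5=2, locker 6=1

locker 1's domain is down to {6}, so locker 1 = 6. Eliminate 6 elsewhere: locker 5, locker 6.
locker 6 must be 1 (only option left). So locker 2, locker 4, locker 5 can't be 1.
locker 2 has just one choice, so locker 2 = 5.
locker 5's domain is down to {2}, so locker 5 = 2. So locker 3 can't be 2.
That leaves locker 3 = 4. Eliminate 4 elsewhere: locker 4.
locker 4 has just one choice, so locker 4 = 3.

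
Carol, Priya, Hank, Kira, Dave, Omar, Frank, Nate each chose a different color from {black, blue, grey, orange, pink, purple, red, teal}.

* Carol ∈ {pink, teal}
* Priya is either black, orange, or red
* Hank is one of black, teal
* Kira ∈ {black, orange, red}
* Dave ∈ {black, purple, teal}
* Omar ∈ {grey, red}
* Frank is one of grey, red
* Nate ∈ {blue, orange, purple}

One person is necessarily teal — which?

Hank

The 8 variables together cover exactly {black, blue, grey, orange, pink, purple, red, teal} — 8 values for 8 variables — and blue appears only in Nate's list, so Nate = blue.
Among the 7 still-open variables, pink fits only Carol (and all 7 values in {black, grey, orange, pink, purple, red, teal} must be used), so Carol = pink.
The 6 still-open variables draw from only 6 values {black, grey, orange, purple, red, teal}, so each is used; only Dave can be purple, hence Dave = purple.
Among the 5 still-open variables, teal fits only Hank (and all 5 values in {black, grey, orange, red, teal} must be used), so Hank = teal.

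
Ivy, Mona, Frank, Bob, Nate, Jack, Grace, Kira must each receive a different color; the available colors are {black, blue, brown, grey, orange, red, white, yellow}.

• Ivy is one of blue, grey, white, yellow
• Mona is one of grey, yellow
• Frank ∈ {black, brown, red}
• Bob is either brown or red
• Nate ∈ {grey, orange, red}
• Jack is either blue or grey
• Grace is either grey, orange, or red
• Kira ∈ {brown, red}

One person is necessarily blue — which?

The 8 variables draw from only 8 values {black, blue, brown, grey, orange, red, white, yellow}, so each is used; only Frank can be black, hence Frank = black.
Among the 7 still-open variables, white fits only Ivy (and all 7 values in {blue, brown, grey, orange, red, white, yellow} must be used), so Ivy = white.
The 6 still-open variables draw from only 6 values {blue, brown, grey, orange, red, yellow}, so each is used; only Jack can be blue, hence Jack = blue.

Jack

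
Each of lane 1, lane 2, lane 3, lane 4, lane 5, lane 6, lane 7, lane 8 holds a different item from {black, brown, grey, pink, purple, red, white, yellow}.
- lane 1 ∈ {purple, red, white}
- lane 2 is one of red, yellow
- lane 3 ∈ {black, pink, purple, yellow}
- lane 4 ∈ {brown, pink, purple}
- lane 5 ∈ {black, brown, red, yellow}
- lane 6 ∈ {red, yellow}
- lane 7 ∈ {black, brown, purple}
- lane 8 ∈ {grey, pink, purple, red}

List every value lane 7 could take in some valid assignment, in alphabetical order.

black, brown, purple

The 8 variables draw from only 8 values {black, brown, grey, pink, purple, red, white, yellow}, so each is used; only lane 8 can be grey, hence lane 8 = grey.
The 7 still-open variables draw from only 7 values {black, brown, pink, purple, red, white, yellow}, so each is used; only lane 1 can be white, hence lane 1 = white.
The 2 variables lane 2 and lane 6 are confined to {red, yellow}, which locks those values in; drop them from lane 3, lane 5.
No further eliminations apply; lane 7 can still be any of black, brown, purple.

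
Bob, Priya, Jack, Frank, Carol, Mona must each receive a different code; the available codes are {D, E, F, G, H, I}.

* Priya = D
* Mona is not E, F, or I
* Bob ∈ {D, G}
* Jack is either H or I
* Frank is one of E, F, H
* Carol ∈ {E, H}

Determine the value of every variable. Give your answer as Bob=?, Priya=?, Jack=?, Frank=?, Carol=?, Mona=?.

Bob=G, Priya=D, Jack=I, Frank=F, Carol=E, Mona=H

Priya's domain is down to {D}, so Priya = D. So Bob, Mona can't be D.
That leaves Bob = G. Eliminate G elsewhere: Mona.
That leaves Mona = H. Strike H from Jack, Frank, Carol.
That leaves Jack = I.
Carol's domain is down to {E}, so Carol = E. Remove E from Frank.
Frank's domain is down to {F}, so Frank = F.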